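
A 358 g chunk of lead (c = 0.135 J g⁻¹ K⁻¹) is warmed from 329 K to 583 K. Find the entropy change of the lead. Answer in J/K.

ΔS = ∫dQ_rev/T = m c ln(T₂/T₁) = 358 × 0.135 × ln(583/329) = 27.7 J/K.

ΔS = 27.7 J/K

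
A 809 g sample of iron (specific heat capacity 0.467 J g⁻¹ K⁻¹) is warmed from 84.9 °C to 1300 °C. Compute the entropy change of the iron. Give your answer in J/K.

In kelvin: T₁ = 358.05 K, T₂ = 1573.15 K. ΔS = ∫dQ_rev/T = m c ln(T₂/T₁) = 809 × 0.467 × ln(1573.15/358.05) = 559 J/K.

ΔS = 559 J/K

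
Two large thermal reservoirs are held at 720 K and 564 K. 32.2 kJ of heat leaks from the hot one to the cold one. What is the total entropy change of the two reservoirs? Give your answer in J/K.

ΔS_total = 12.4 J/K

ΔS_hot = −Q/T_H = −32200/720 = -44.72 J/K and ΔS_cold = +Q/T_C = 32200/564 = 57.09 J/K.
ΔS_total = -44.72 + 57.09 = 12.4 J/K, positive as the second law requires.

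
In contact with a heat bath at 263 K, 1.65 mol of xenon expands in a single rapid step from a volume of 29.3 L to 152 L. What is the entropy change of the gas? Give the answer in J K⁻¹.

Entropy is a state function, so ΔS_gas depends only on the end states.
For an isothermal ideal gas ΔS_gas = nR ln(V₂/V₁) = 1.65 × 8.314 × ln(152/29.3) = 22.6 J/K.

ΔS_gas = 22.6 J/K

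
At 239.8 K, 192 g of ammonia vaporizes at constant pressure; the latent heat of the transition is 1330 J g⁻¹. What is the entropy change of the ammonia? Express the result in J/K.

Heat absorbed by the substance: Q = mL = 192 × 1330 = 255360 J.
At constant T, ΔS = Q_rev/T = 255360 / 239.8 = 1060 J/K.

ΔS = 1060 J/K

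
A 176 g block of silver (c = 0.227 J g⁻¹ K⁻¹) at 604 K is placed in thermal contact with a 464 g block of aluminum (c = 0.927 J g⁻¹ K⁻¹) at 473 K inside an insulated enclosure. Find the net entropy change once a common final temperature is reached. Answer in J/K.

ΔS_total = 1.17 J/K

Energy balance: T_f = (m₁c₁T₁ + m₂c₂T₂)/(m₁c₁ + m₂c₂) = 484.13 K.
ΔS₁ = m₁c₁ ln(T_f/T₁) = 39.952 × ln(484.13/604) = -8.838 J/K.
ΔS₂ = m₂c₂ ln(T_f/T₂) = 430.128 × ln(484.13/473) = 10.01 J/K.
ΔS_total = -8.838 + 10.01 = 1.17 J/K.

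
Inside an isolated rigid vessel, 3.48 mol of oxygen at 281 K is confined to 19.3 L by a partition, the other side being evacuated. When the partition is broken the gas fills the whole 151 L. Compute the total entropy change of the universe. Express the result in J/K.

ΔS_universe = 59.5 J/K

For an ideal gas in free expansion Q = 0 and W = 0, so T is unchanged.
Entropy is a state function; using a reversible isothermal path, ΔS_gas = nR ln(V₂/V₁) = 3.48 × 8.314 × ln(151/19.3) = 59.5 J/K.
The insulated surroundings exchange no heat, so ΔS_surr = 0 and ΔS_universe = ΔS_gas.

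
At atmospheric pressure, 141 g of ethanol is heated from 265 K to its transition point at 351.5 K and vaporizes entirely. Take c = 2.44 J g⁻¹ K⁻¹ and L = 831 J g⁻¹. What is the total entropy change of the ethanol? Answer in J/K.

ΔS = 431 J/K

Warming step: ΔS₁ = m c ln(T_tr/T_i) = 141 × 2.44 × ln(351.5/265) = 97.184 J/K.
Phase change: ΔS₂ = +mL/T_tr = 141 × 831 / 351.5 = 333.35 J/K.
ΔS_total = (97.184) + (333.35) = 431 J/K.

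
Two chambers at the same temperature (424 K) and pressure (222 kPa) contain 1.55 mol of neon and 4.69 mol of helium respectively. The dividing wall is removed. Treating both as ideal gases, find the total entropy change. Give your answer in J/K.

Mole fractions: x_A = 1.55/6.24 = 0.248, x_B = 0.752.
ΔS_mix = −R(n_A ln x_A + n_B ln x_B) = −8.314 × (1.55 ln 0.248 + 4.69 ln 0.752) = 29.1 J/K.

ΔS_mix = 29.1 J/K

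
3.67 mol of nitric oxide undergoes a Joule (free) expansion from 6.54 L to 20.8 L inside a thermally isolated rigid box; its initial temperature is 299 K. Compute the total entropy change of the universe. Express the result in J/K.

ΔS_universe = 35.3 J/K

For an ideal gas in free expansion Q = 0 and W = 0, so T is unchanged.
Entropy is a state function; using a reversible isothermal path, ΔS_gas = nR ln(V₂/V₁) = 3.67 × 8.314 × ln(20.8/6.54) = 35.3 J/K.
The insulated surroundings exchange no heat, so ΔS_surr = 0 and ΔS_universe = ΔS_gas.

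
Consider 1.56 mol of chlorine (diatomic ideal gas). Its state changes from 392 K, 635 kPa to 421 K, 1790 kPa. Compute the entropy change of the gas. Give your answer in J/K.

ΔS = nC_p ln(T₂/T₁) − nR ln(P₂/P₁), with C_p = 7R/2 = 29.1 J mol⁻¹ K⁻¹ for a diatomic ideal gas.
ΔS = 1.56 × [29.1 × ln(421/392) − 8.314 × ln(1790/635)] = -10.2 J/K.

ΔS = -10.2 J/K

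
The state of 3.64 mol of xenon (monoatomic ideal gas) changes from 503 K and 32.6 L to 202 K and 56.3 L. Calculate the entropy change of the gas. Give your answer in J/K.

ΔS = -24.9 J/K

Entropy is a state function: ΔS = nC_V ln(T₂/T₁) + nR ln(V₂/V₁), with C_V = 3R/2 = 12.47 J mol⁻¹ K⁻¹ for a monoatomic ideal gas.
ΔS = 3.64 × [12.47 × ln(202/503) + 8.314 × ln(56.3/32.6)] = -24.9 J/K.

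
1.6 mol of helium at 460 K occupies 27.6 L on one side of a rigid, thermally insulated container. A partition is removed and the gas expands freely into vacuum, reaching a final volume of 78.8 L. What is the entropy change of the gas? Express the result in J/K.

For an ideal gas in free expansion Q = 0 and W = 0, so T is unchanged.
Entropy is a state function; using a reversible isothermal path, ΔS_gas = nR ln(V₂/V₁) = 1.6 × 8.314 × ln(78.8/27.6) = 14 J/K.

ΔS_gas = 14 J/K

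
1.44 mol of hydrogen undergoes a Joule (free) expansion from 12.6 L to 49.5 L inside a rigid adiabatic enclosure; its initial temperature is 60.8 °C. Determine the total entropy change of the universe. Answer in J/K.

No heat is exchanged and no work is done, so the ideal-gas temperature stays constant.
Entropy is a state function; using a reversible isothermal path, ΔS_gas = nR ln(V₂/V₁) = 1.44 × 8.314 × ln(49.5/12.6) = 16.4 J/K.
The insulated surroundings exchange no heat, so ΔS_surr = 0 and ΔS_universe = ΔS_gas.

ΔS_universe = 16.4 J/K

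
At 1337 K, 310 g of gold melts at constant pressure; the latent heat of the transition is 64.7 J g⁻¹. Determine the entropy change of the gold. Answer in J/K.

Heat absorbed by the substance: Q = mL = 310 × 64.7 = 20057 J.
At constant T, ΔS = Q_rev/T = 20057 / 1337 = 15 J/K.

ΔS = 15 J/K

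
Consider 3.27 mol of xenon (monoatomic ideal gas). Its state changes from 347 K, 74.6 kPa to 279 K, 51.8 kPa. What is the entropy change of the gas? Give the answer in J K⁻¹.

ΔS = -4.91 J/K

ΔS = nC_p ln(T₂/T₁) − nR ln(P₂/P₁), with C_p = 5R/2 = 20.79 J mol⁻¹ K⁻¹ for a monoatomic ideal gas.
ΔS = 3.27 × [20.79 × ln(279/347) − 8.314 × ln(51.8/74.6)] = -4.91 J/K.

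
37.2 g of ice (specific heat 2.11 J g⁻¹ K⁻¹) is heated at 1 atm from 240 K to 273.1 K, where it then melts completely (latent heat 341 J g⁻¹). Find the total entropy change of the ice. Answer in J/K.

Warming step: ΔS₁ = m c ln(T_tr/T_i) = 37.2 × 2.11 × ln(273.1/240) = 10.14 J/K.
Phase change: ΔS₂ = +mL/T_tr = 37.2 × 341 / 273.1 = 46.45 J/K.
ΔS_total = (10.14) + (46.45) = 56.6 J/K.

ΔS = 56.6 J/K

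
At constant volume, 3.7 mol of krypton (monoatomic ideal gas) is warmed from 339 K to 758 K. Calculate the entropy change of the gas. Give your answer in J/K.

ΔS = 37.1 J/K

At constant volume, ΔS = nC_V ln(T₂/T₁) with C_V = 3R/2 = 12.47 J mol⁻¹ K⁻¹.
ΔS = 3.7 × 12.47 × ln(758/339) = 37.1 J/K.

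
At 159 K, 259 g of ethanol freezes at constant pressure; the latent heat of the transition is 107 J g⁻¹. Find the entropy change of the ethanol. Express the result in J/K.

Heat released by the substance: Q = −mL = −259 × 107 = −27713 J.
At constant T, ΔS = Q_rev/T = −27713 / 159 = -174 J/K.

ΔS = -174 J/K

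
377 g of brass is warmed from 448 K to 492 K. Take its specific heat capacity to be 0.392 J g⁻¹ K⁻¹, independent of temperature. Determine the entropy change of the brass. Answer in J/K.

ΔS = 13.8 J/K

ΔS = ∫dQ_rev/T = m c ln(T₂/T₁) = 377 × 0.392 × ln(492/448) = 13.8 J/K.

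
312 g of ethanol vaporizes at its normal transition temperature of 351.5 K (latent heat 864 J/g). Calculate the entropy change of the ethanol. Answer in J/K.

ΔS = 767 J/K

Heat absorbed by the substance: Q = mL = 312 × 864 = 269568 J.
At constant T, ΔS = Q_rev/T = 269568 / 351.5 = 767 J/K.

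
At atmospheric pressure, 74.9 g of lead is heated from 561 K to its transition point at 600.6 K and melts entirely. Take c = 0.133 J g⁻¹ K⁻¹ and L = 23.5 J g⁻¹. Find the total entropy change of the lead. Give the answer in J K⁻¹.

Warming step: ΔS₁ = m c ln(T_tr/T_i) = 74.9 × 0.133 × ln(600.6/561) = 0.6795 J/K.
Phase change: ΔS₂ = +mL/T_tr = 74.9 × 23.5 / 600.6 = 2.931 J/K.
ΔS_total = (0.6795) + (2.931) = 3.61 J/K.

ΔS = 3.61 J/K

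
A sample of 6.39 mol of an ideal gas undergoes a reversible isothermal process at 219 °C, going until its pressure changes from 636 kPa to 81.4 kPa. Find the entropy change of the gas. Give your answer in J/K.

ΔS_gas = 109 J/K

For an isothermal ideal gas ΔS_gas = nR ln(P₁/P₂) = 6.39 × 8.314 × ln(636/81.4) = 109 J/K.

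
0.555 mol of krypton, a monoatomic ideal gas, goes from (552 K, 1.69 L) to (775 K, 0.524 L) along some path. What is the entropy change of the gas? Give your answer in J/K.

Entropy is a state function: ΔS = nC_V ln(T₂/T₁) + nR ln(V₂/V₁), with C_V = 3R/2 = 12.47 J mol⁻¹ K⁻¹ for a monoatomic ideal gas.
ΔS = 0.555 × [12.47 × ln(775/552) + 8.314 × ln(0.524/1.69)] = -3.05 J/K.

ΔS = -3.05 J/K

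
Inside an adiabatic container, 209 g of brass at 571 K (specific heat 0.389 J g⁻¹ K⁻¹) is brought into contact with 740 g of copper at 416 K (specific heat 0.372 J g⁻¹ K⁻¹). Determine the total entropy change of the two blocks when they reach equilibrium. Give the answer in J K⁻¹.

ΔS_total = 3.33 J/K

Energy balance: T_f = (m₁c₁T₁ + m₂c₂T₂)/(m₁c₁ + m₂c₂) = 451.34 K.
ΔS₁ = m₁c₁ ln(T_f/T₁) = 81.301 × ln(451.34/571) = -19.12 J/K.
ΔS₂ = m₂c₂ ln(T_f/T₂) = 275.28 × ln(451.34/416) = 22.45 J/K.
ΔS_total = -19.12 + 22.45 = 3.33 J/K.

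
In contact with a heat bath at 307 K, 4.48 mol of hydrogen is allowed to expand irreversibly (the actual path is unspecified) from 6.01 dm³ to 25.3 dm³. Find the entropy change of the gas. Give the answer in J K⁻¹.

ΔS_gas = 53.5 J/K

Entropy is a state function, so ΔS_gas depends only on the end states.
For an isothermal ideal gas ΔS_gas = nR ln(V₂/V₁) = 4.48 × 8.314 × ln(25.3/6.01) = 53.5 J/K.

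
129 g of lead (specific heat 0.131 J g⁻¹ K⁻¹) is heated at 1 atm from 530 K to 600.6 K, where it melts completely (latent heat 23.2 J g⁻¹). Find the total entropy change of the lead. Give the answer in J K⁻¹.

Warming step: ΔS₁ = m c ln(T_tr/T_i) = 129 × 0.131 × ln(600.6/530) = 2.113 J/K.
Phase change: ΔS₂ = +mL/T_tr = 129 × 23.2 / 600.6 = 4.983 J/K.
ΔS_total = (2.113) + (4.983) = 7.1 J/K.

ΔS = 7.1 J/K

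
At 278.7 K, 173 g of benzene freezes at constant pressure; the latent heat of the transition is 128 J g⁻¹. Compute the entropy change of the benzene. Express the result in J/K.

Heat released by the substance: Q = −mL = −173 × 128 = −22144 J.
At constant T, ΔS = Q_rev/T = −22144 / 278.7 = -79.5 J/K.

ΔS = -79.5 J/K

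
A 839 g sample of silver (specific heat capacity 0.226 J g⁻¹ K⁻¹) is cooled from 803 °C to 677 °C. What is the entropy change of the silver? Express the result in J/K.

ΔS = -23.6 J/K

In kelvin: T₁ = 1076.15 K, T₂ = 950.15 K. ΔS = ∫dQ_rev/T = m c ln(T₂/T₁) = 839 × 0.226 × ln(950.15/1076.15) = -23.6 J/K.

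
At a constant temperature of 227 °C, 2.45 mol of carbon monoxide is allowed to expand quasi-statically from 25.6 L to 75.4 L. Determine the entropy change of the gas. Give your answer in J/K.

For an isothermal ideal gas ΔS_gas = nR ln(V₂/V₁) = 2.45 × 8.314 × ln(75.4/25.6) = 22 J/K.

ΔS_gas = 22 J/K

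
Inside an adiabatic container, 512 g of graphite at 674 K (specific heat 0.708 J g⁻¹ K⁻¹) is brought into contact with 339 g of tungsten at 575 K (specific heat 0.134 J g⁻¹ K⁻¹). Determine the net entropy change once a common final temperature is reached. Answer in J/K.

Energy balance: T_f = (m₁c₁T₁ + m₂c₂T₂)/(m₁c₁ + m₂c₂) = 662.98 K.
ΔS₁ = m₁c₁ ln(T_f/T₁) = 362.496 × ln(662.98/674) = -5.978 J/K.
ΔS₂ = m₂c₂ ln(T_f/T₂) = 45.426 × ln(662.98/575) = 6.467 J/K.
ΔS_total = -5.978 + 6.467 = 0.489 J/K.

ΔS_total = 0.489 J/K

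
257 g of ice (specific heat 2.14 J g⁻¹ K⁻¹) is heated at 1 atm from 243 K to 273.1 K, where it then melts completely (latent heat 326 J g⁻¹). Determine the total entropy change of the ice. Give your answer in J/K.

Warming step: ΔS₁ = m c ln(T_tr/T_i) = 257 × 2.14 × ln(273.1/243) = 64.22 J/K.
Phase change: ΔS₂ = +mL/T_tr = 257 × 326 / 273.1 = 306.8 J/K.
ΔS_total = (64.22) + (306.8) = 371 J/K.

ΔS = 371 J/K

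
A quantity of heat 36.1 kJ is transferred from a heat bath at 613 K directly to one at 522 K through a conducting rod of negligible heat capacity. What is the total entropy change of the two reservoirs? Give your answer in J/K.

ΔS_total = 10.3 J/K

ΔS_hot = −Q/T_H = −36100/613 = -58.89 J/K and ΔS_cold = +Q/T_C = 36100/522 = 69.16 J/K.
ΔS_total = -58.89 + 69.16 = 10.3 J/K, positive as the second law requires.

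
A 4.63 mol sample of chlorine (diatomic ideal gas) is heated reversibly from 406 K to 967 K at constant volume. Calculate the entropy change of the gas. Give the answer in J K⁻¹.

ΔS = 83.5 J/K

At constant volume, ΔS = nC_V ln(T₂/T₁) with C_V = 5R/2 = 20.79 J mol⁻¹ K⁻¹.
ΔS = 4.63 × 20.79 × ln(967/406) = 83.5 J/K.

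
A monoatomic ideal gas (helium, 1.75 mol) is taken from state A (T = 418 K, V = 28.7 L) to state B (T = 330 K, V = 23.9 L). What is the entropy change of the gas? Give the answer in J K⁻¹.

ΔS = -7.82 J/K

Entropy is a state function: ΔS = nC_V ln(T₂/T₁) + nR ln(V₂/V₁), with C_V = 3R/2 = 12.47 J mol⁻¹ K⁻¹ for a monoatomic ideal gas.
ΔS = 1.75 × [12.47 × ln(330/418) + 8.314 × ln(23.9/28.7)] = -7.82 J/K.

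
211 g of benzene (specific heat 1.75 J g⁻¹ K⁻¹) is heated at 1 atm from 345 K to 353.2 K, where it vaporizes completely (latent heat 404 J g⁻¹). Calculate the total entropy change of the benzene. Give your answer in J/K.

ΔS = 250 J/K

Warming step: ΔS₁ = m c ln(T_tr/T_i) = 211 × 1.75 × ln(353.2/345) = 8.674 J/K.
Phase change: ΔS₂ = +mL/T_tr = 211 × 404 / 353.2 = 241.3 J/K.
ΔS_total = (8.674) + (241.3) = 250 J/K.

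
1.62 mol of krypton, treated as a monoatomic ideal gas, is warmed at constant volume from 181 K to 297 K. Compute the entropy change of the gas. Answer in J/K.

At constant volume, ΔS = nC_V ln(T₂/T₁) with C_V = 3R/2 = 12.47 J mol⁻¹ K⁻¹.
ΔS = 1.62 × 12.47 × ln(297/181) = 10 J/K.

ΔS = 10 J/K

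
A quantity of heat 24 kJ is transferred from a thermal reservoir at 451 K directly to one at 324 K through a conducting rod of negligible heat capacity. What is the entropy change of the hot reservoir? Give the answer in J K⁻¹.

ΔS_hot = -53.2 J/K

The hot reservoir loses heat Q, so ΔS_hot = −Q/T_H = −24000/451 = -53.2 J/K.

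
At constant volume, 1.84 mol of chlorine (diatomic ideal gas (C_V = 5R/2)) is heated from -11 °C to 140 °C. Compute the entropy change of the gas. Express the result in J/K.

In kelvin: T₁ = 262.15 K, T₂ = 413.15 K. At constant volume, ΔS = nC_V ln(T₂/T₁) with C_V = 5R/2 = 20.79 J mol⁻¹ K⁻¹.
ΔS = 1.84 × 20.79 × ln(413.15/262.15) = 17.4 J/K.

ΔS = 17.4 J/K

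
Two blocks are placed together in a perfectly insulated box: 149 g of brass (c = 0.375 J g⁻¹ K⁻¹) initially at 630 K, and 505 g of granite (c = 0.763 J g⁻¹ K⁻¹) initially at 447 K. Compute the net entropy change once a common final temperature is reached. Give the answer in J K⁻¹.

ΔS_total = 3.13 J/K

Energy balance: T_f = (m₁c₁T₁ + m₂c₂T₂)/(m₁c₁ + m₂c₂) = 470.18 K.
ΔS₁ = m₁c₁ ln(T_f/T₁) = 55.875 × ln(470.18/630) = -16.35 J/K.
ΔS₂ = m₂c₂ ln(T_f/T₂) = 385.315 × ln(470.18/447) = 19.48 J/K.
ΔS_total = -16.35 + 19.48 = 3.13 J/K.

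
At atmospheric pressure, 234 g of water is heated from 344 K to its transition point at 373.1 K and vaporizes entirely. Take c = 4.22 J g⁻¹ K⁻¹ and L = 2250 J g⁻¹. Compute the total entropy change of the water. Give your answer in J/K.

Warming step: ΔS₁ = m c ln(T_tr/T_i) = 234 × 4.22 × ln(373.1/344) = 80.19 J/K.
Phase change: ΔS₂ = +mL/T_tr = 234 × 2250 / 373.1 = 1411 J/K.
ΔS_total = (80.19) + (1411) = 1490 J/K.

ΔS = 1490 J/K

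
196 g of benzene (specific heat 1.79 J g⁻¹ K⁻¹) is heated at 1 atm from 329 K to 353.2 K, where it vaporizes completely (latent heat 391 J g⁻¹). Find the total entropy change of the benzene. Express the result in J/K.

ΔS = 242 J/K

Warming step: ΔS₁ = m c ln(T_tr/T_i) = 196 × 1.79 × ln(353.2/329) = 24.9 J/K.
Phase change: ΔS₂ = +mL/T_tr = 196 × 391 / 353.2 = 217 J/K.
ΔS_total = (24.9) + (217) = 242 J/K.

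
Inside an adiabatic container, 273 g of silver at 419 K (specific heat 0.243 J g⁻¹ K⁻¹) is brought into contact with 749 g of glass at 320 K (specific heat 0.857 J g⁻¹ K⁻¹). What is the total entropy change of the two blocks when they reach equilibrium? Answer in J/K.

Energy balance: T_f = (m₁c₁T₁ + m₂c₂T₂)/(m₁c₁ + m₂c₂) = 329.27 K.
ΔS₁ = m₁c₁ ln(T_f/T₁) = 66.339 × ln(329.27/419) = -15.99 J/K.
ΔS₂ = m₂c₂ ln(T_f/T₂) = 641.893 × ln(329.27/320) = 18.34 J/K.
ΔS_total = -15.99 + 18.34 = 2.35 J/K.

ΔS_total = 2.35 J/K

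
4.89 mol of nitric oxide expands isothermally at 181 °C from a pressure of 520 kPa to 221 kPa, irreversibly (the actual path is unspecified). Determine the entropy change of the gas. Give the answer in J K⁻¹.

ΔS_gas = 34.8 J/K

Entropy is a state function, so ΔS_gas depends only on the end states.
For an isothermal ideal gas ΔS_gas = nR ln(P₁/P₂) = 4.89 × 8.314 × ln(520/221) = 34.8 J/K.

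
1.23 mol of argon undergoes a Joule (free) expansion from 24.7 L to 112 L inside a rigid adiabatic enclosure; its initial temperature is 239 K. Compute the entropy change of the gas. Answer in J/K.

ΔS_gas = 15.5 J/K

No heat is exchanged and no work is done, so the ideal-gas temperature stays constant.
Entropy is a state function; using a reversible isothermal path, ΔS_gas = nR ln(V₂/V₁) = 1.23 × 8.314 × ln(112/24.7) = 15.5 J/K.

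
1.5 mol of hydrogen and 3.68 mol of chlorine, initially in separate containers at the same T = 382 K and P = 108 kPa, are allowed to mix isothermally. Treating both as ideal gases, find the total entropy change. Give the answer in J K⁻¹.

ΔS_mix = 25.9 J/K

Mole fractions: x_A = 1.5/5.18 = 0.29, x_B = 0.71.
ΔS_mix = −R(n_A ln x_A + n_B ln x_B) = −8.314 × (1.5 ln 0.29 + 3.68 ln 0.71) = 25.9 J/K.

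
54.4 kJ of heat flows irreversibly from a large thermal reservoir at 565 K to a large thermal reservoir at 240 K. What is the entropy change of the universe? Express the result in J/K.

ΔS_hot = −Q/T_H = −54400/565 = -96.28 J/K and ΔS_cold = +Q/T_C = 54400/240 = 226.7 J/K.
ΔS_total = -96.28 + 226.7 = 130 J/K, positive as the second law requires.

ΔS_total = 130 J/K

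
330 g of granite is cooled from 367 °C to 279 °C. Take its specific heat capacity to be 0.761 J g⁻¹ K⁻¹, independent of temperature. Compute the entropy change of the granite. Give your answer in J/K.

In kelvin: T₁ = 640.15 K, T₂ = 552.15 K. ΔS = ∫dQ_rev/T = m c ln(T₂/T₁) = 330 × 0.761 × ln(552.15/640.15) = -37.1 J/K.

ΔS = -37.1 J/K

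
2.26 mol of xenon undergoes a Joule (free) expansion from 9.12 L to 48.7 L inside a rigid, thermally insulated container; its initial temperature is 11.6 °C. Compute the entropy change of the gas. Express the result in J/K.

ΔS_gas = 31.5 J/K

For an ideal gas in free expansion Q = 0 and W = 0, so T is unchanged.
Entropy is a state function; using a reversible isothermal path, ΔS_gas = nR ln(V₂/V₁) = 2.26 × 8.314 × ln(48.7/9.12) = 31.5 J/K.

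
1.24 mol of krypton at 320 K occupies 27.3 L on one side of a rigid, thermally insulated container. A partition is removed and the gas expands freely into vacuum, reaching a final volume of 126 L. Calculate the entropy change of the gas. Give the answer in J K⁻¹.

ΔS_gas = 15.8 J/K

For an ideal gas in free expansion Q = 0 and W = 0, so T is unchanged.
Entropy is a state function; using a reversible isothermal path, ΔS_gas = nR ln(V₂/V₁) = 1.24 × 8.314 × ln(126/27.3) = 15.8 J/K.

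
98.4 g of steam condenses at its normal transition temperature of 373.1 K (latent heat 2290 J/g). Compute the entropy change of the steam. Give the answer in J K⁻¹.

Heat released by the substance: Q = −mL = −98.4 × 2290 = −225336 J.
At constant T, ΔS = Q_rev/T = −225336 / 373.1 = -604 J/K.

ΔS = -604 J/K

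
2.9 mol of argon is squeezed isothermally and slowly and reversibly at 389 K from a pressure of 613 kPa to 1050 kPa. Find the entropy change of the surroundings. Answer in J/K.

For an isothermal ideal gas ΔS_gas = nR ln(P₁/P₂) = 2.9 × 8.314 × ln(613/1050) = -13 J/K.
The process is reversible, so ΔS_surr = −ΔS_gas = 13 J/K and ΔS_universe = 0.

ΔS_surr = 13 J/K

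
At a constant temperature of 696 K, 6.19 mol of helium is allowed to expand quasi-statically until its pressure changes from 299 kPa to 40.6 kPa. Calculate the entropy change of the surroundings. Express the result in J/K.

For an isothermal ideal gas ΔS_gas = nR ln(P₁/P₂) = 6.19 × 8.314 × ln(299/40.6) = 103 J/K.
The process is reversible, so ΔS_surr = −ΔS_gas = -103 J/K and ΔS_universe = 0.

ΔS_surr = -103 J/K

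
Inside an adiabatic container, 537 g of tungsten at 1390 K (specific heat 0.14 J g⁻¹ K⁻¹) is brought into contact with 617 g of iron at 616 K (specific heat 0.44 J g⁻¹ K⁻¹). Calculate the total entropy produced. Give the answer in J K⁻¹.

Energy balance: T_f = (m₁c₁T₁ + m₂c₂T₂)/(m₁c₁ + m₂c₂) = 783.86 K.
ΔS₁ = m₁c₁ ln(T_f/T₁) = 75.18 × ln(783.86/1390) = -43.07 J/K.
ΔS₂ = m₂c₂ ln(T_f/T₂) = 271.48 × ln(783.86/616) = 65.42 J/K.
ΔS_total = -43.07 + 65.42 = 22.4 J/K.

ΔS_total = 22.4 J/K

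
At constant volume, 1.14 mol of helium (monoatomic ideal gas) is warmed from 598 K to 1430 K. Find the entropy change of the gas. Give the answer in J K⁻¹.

At constant volume, ΔS = nC_V ln(T₂/T₁) with C_V = 3R/2 = 12.47 J mol⁻¹ K⁻¹.
ΔS = 1.14 × 12.47 × ln(1430/598) = 12.4 J/K.

ΔS = 12.4 J/K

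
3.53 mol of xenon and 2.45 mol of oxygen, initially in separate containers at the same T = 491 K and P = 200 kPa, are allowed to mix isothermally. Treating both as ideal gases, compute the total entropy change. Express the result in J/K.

ΔS_mix = 33.6 J/K

Mole fractions: x_A = 3.53/5.98 = 0.59, x_B = 0.41.
ΔS_mix = −R(n_A ln x_A + n_B ln x_B) = −8.314 × (3.53 ln 0.59 + 2.45 ln 0.41) = 33.6 J/K.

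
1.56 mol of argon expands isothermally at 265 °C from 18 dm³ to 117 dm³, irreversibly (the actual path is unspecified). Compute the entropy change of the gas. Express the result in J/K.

ΔS_gas = 24.3 J/K

Entropy is a state function, so ΔS_gas depends only on the end states.
For an isothermal ideal gas ΔS_gas = nR ln(V₂/V₁) = 1.56 × 8.314 × ln(117/18) = 24.3 J/K.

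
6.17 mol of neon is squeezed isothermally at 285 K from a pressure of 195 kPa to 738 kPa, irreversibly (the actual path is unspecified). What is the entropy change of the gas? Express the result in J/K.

Entropy is a state function, so ΔS_gas depends only on the end states.
For an isothermal ideal gas ΔS_gas = nR ln(P₁/P₂) = 6.17 × 8.314 × ln(195/738) = -68.3 J/K.

ΔS_gas = -68.3 J/K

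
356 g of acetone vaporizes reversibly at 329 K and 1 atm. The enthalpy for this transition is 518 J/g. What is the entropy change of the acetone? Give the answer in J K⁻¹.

ΔS = 561 J/K

Heat absorbed by the substance: Q = mL = 356 × 518 = 184408 J.
At constant T, ΔS = Q_rev/T = 184408 / 329 = 561 J/K.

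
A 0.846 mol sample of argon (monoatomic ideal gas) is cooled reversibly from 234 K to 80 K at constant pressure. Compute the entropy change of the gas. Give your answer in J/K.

ΔS = -18.9 J/K

At constant pressure, ΔS = nC_p ln(T₂/T₁) with C_p = 5R/2 = 20.79 J mol⁻¹ K⁻¹.
ΔS = 0.846 × 20.79 × ln(80/234) = -18.9 J/K.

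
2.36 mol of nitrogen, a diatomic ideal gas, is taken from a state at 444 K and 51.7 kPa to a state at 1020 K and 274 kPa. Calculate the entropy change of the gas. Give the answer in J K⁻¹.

ΔS = nC_p ln(T₂/T₁) − nR ln(P₂/P₁), with C_p = 7R/2 = 29.1 J mol⁻¹ K⁻¹ for a diatomic ideal gas.
ΔS = 2.36 × [29.1 × ln(1020/444) − 8.314 × ln(274/51.7)] = 24.4 J/K.

ΔS = 24.4 J/K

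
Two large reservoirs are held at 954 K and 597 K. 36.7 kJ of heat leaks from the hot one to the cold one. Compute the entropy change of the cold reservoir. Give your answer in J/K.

ΔS_cold = 61.5 J/K

The cold reservoir gains heat Q, so ΔS_cold = +Q/T_C = 36700/597 = 61.5 J/K.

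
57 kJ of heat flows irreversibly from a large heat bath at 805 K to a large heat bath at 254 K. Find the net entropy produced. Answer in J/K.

ΔS_hot = −Q/T_H = −57000/805 = -70.81 J/K and ΔS_cold = +Q/T_C = 57000/254 = 224.4 J/K.
ΔS_total = -70.81 + 224.4 = 154 J/K, positive as the second law requires.

ΔS_total = 154 J/K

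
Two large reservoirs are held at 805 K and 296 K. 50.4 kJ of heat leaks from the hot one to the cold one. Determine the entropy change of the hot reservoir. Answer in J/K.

The hot reservoir loses heat Q, so ΔS_hot = −Q/T_H = −50400/805 = -62.6 J/K.

ΔS_hot = -62.6 J/K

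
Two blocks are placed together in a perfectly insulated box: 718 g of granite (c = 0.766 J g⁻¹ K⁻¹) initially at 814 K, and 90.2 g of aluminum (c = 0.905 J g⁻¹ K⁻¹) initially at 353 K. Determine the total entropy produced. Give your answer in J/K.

Energy balance: T_f = (m₁c₁T₁ + m₂c₂T₂)/(m₁c₁ + m₂c₂) = 754.42 K.
ΔS₁ = m₁c₁ ln(T_f/T₁) = 549.988 × ln(754.42/814) = -41.81 J/K.
ΔS₂ = m₂c₂ ln(T_f/T₂) = 81.631 × ln(754.42/353) = 62 J/K.
ΔS_total = -41.81 + 62 = 20.2 J/K.

ΔS_total = 20.2 J/K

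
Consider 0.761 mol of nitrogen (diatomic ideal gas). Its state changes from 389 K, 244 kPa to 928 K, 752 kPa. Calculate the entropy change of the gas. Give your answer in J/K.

ΔS = 12.1 J/K

ΔS = nC_p ln(T₂/T₁) − nR ln(P₂/P₁), with C_p = 7R/2 = 29.1 J mol⁻¹ K⁻¹ for a diatomic ideal gas.
ΔS = 0.761 × [29.1 × ln(928/389) − 8.314 × ln(752/244)] = 12.1 J/K.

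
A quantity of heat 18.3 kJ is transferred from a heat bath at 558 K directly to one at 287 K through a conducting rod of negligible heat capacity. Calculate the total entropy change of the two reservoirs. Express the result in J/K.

ΔS_total = 31 J/K

ΔS_hot = −Q/T_H = −18300/558 = -32.8 J/K and ΔS_cold = +Q/T_C = 18300/287 = 63.76 J/K.
ΔS_total = -32.8 + 63.76 = 31 J/K, positive as the second law requires.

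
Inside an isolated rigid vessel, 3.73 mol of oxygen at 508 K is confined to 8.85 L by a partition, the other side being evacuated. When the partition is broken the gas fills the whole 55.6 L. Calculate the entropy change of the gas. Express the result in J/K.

ΔS_gas = 57 J/K

No heat is exchanged and no work is done, so the ideal-gas temperature stays constant.
Entropy is a state function; using a reversible isothermal path, ΔS_gas = nR ln(V₂/V₁) = 3.73 × 8.314 × ln(55.6/8.85) = 57 J/K.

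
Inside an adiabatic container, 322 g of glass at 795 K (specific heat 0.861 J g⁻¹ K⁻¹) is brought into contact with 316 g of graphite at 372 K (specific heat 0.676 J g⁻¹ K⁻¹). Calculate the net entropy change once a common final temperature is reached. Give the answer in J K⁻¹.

ΔS_total = 32.9 J/K

Energy balance: T_f = (m₁c₁T₁ + m₂c₂T₂)/(m₁c₁ + m₂c₂) = 610.92 K.
ΔS₁ = m₁c₁ ln(T_f/T₁) = 277.242 × ln(610.92/795) = -73.021 J/K.
ΔS₂ = m₂c₂ ln(T_f/T₂) = 213.616 × ln(610.92/372) = 105.97 J/K.
ΔS_total = -73.021 + 105.97 = 32.9 J/K.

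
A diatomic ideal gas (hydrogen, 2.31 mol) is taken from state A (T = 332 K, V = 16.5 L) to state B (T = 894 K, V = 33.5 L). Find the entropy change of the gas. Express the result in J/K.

ΔS = 61.2 J/K

Entropy is a state function: ΔS = nC_V ln(T₂/T₁) + nR ln(V₂/V₁), with C_V = 5R/2 = 20.79 J mol⁻¹ K⁻¹ for a diatomic ideal gas.
ΔS = 2.31 × [20.79 × ln(894/332) + 8.314 × ln(33.5/16.5)] = 61.2 J/K.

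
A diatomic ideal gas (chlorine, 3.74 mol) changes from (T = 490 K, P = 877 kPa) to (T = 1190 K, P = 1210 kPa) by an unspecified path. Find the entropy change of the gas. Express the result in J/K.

ΔS = 86.6 J/K

ΔS = nC_p ln(T₂/T₁) − nR ln(P₂/P₁), with C_p = 7R/2 = 29.1 J mol⁻¹ K⁻¹ for a diatomic ideal gas.
ΔS = 3.74 × [29.1 × ln(1190/490) − 8.314 × ln(1210/877)] = 86.6 J/K.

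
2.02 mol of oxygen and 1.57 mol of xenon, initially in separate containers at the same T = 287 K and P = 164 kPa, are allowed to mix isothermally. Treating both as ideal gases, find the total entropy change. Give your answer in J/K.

ΔS_mix = 20.5 J/K

Mole fractions: x_A = 2.02/3.59 = 0.563, x_B = 0.437.
ΔS_mix = −R(n_A ln x_A + n_B ln x_B) = −8.314 × (2.02 ln 0.563 + 1.57 ln 0.437) = 20.5 J/K.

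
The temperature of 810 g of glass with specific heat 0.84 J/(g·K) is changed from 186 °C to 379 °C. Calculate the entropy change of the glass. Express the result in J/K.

ΔS = 239 J/K

In kelvin: T₁ = 459.15 K, T₂ = 652.15 K. ΔS = ∫dQ_rev/T = m c ln(T₂/T₁) = 810 × 0.84 × ln(652.15/459.15) = 239 J/K.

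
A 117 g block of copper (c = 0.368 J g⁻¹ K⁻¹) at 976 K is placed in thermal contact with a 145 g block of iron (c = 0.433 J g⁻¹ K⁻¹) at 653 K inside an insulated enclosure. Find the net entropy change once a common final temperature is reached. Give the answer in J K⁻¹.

Energy balance: T_f = (m₁c₁T₁ + m₂c₂T₂)/(m₁c₁ + m₂c₂) = 784.4 K.
ΔS₁ = m₁c₁ ln(T_f/T₁) = 43.056 × ln(784.4/976) = -9.41 J/K.
ΔS₂ = m₂c₂ ln(T_f/T₂) = 62.785 × ln(784.4/653) = 11.51 J/K.
ΔS_total = -9.41 + 11.51 = 2.1 J/K.

ΔS_total = 2.1 J/K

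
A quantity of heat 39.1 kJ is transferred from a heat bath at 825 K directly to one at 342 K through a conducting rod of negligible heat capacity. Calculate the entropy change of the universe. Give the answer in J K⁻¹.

ΔS_total = 66.9 J/K

ΔS_hot = −Q/T_H = −39100/825 = -47.39 J/K and ΔS_cold = +Q/T_C = 39100/342 = 114.3 J/K.
ΔS_total = -47.39 + 114.3 = 66.9 J/K, positive as the second law requires.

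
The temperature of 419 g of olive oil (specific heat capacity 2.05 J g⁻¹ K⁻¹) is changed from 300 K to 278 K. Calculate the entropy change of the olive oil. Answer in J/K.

ΔS = -65.4 J/K

ΔS = ∫dQ_rev/T = m c ln(T₂/T₁) = 419 × 2.05 × ln(278/300) = -65.4 J/K.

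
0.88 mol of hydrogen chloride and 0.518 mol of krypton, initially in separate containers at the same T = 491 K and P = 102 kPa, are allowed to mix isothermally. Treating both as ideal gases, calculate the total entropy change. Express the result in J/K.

ΔS_mix = 7.66 J/K

Mole fractions: x_A = 0.88/1.4 = 0.629, x_B = 0.371.
ΔS_mix = −R(n_A ln x_A + n_B ln x_B) = −8.314 × (0.88 ln 0.629 + 0.518 ln 0.371) = 7.66 J/K.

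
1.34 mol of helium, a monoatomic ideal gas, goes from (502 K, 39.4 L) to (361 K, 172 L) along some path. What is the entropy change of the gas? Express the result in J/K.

Entropy is a state function: ΔS = nC_V ln(T₂/T₁) + nR ln(V₂/V₁), with C_V = 3R/2 = 12.47 J mol⁻¹ K⁻¹ for a monoatomic ideal gas.
ΔS = 1.34 × [12.47 × ln(361/502) + 8.314 × ln(172/39.4)] = 10.9 J/K.

ΔS = 10.9 J/K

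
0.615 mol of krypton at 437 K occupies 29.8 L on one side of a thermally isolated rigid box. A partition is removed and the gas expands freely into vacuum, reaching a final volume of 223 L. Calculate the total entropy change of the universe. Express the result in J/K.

ΔS_universe = 10.3 J/K

No heat is exchanged and no work is done, so the ideal-gas temperature stays constant.
Entropy is a state function; using a reversible isothermal path, ΔS_gas = nR ln(V₂/V₁) = 0.615 × 8.314 × ln(223/29.8) = 10.3 J/K.
The insulated surroundings exchange no heat, so ΔS_surr = 0 and ΔS_universe = ΔS_gas.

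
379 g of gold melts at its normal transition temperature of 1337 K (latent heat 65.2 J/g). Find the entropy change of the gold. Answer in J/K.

Heat absorbed by the substance: Q = mL = 379 × 65.2 = 24710.8 J.
At constant T, ΔS = Q_rev/T = 24710.8 / 1337 = 18.5 J/K.

ΔS = 18.5 J/K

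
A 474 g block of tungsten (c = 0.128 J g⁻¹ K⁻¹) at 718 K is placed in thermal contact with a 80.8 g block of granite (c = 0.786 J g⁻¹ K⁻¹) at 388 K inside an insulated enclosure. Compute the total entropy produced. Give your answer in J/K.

Energy balance: T_f = (m₁c₁T₁ + m₂c₂T₂)/(m₁c₁ + m₂c₂) = 549.23 K.
ΔS₁ = m₁c₁ ln(T_f/T₁) = 60.672 × ln(549.23/718) = -16.26 J/K.
ΔS₂ = m₂c₂ ln(T_f/T₂) = 63.5088 × ln(549.23/388) = 22.07 J/K.
ΔS_total = -16.26 + 22.07 = 5.81 J/K.

ΔS_total = 5.81 J/K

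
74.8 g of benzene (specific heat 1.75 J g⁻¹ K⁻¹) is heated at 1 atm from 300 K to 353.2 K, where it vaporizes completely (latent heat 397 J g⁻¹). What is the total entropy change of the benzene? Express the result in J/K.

ΔS = 105 J/K

Warming step: ΔS₁ = m c ln(T_tr/T_i) = 74.8 × 1.75 × ln(353.2/300) = 21.37 J/K.
Phase change: ΔS₂ = +mL/T_tr = 74.8 × 397 / 353.2 = 84.08 J/K.
ΔS_total = (21.37) + (84.08) = 105 J/K.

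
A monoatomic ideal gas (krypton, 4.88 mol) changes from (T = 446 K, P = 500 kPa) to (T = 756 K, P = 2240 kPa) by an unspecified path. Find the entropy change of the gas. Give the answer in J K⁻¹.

ΔS = nC_p ln(T₂/T₁) − nR ln(P₂/P₁), with C_p = 5R/2 = 20.79 J mol⁻¹ K⁻¹ for a monoatomic ideal gas.
ΔS = 4.88 × [20.79 × ln(756/446) − 8.314 × ln(2240/500)] = -7.32 J/K.

ΔS = -7.32 J/K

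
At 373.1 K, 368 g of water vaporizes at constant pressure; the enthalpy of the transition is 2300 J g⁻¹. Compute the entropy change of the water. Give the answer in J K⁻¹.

Heat absorbed by the substance: Q = mL = 368 × 2300 = 846400 J.
At constant T, ΔS = Q_rev/T = 846400 / 373.1 = 2270 J/K.

ΔS = 2270 J/K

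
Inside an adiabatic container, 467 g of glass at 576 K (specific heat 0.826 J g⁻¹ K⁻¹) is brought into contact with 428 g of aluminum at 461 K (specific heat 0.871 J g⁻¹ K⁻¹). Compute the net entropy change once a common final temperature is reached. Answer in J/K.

ΔS_total = 4.69 J/K

Energy balance: T_f = (m₁c₁T₁ + m₂c₂T₂)/(m₁c₁ + m₂c₂) = 519.48 K.
ΔS₁ = m₁c₁ ln(T_f/T₁) = 385.742 × ln(519.48/576) = -39.838 J/K.
ΔS₂ = m₂c₂ ln(T_f/T₂) = 372.788 × ln(519.48/461) = 44.524 J/K.
ΔS_total = -39.838 + 44.524 = 4.69 J/K.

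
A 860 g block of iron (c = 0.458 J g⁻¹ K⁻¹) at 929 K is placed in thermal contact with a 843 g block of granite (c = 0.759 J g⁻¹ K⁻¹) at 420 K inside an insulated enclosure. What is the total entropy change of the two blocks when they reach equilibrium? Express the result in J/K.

Energy balance: T_f = (m₁c₁T₁ + m₂c₂T₂)/(m₁c₁ + m₂c₂) = 613.95 K.
ΔS₁ = m₁c₁ ln(T_f/T₁) = 393.88 × ln(613.95/929) = -163.1 J/K.
ΔS₂ = m₂c₂ ln(T_f/T₂) = 639.837 × ln(613.95/420) = 242.9 J/K.
ΔS_total = -163.1 + 242.9 = 79.8 J/K.

ΔS_total = 79.8 J/K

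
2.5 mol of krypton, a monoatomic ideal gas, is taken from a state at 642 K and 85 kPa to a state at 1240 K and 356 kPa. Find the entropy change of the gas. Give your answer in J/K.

ΔS = nC_p ln(T₂/T₁) − nR ln(P₂/P₁), with C_p = 5R/2 = 20.79 J mol⁻¹ K⁻¹ for a monoatomic ideal gas.
ΔS = 2.5 × [20.79 × ln(1240/642) − 8.314 × ln(356/85)] = 4.44 J/K.

ΔS = 4.44 J/K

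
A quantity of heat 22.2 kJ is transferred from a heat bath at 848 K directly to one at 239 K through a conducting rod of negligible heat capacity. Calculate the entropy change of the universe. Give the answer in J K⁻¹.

ΔS_hot = −Q/T_H = −22200/848 = -26.18 J/K and ΔS_cold = +Q/T_C = 22200/239 = 92.89 J/K.
ΔS_total = -26.18 + 92.89 = 66.7 J/K, positive as the second law requires.

ΔS_total = 66.7 J/K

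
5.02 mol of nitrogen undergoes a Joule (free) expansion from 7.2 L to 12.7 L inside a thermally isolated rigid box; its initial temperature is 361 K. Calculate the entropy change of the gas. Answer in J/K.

No heat is exchanged and no work is done, so the ideal-gas temperature stays constant.
Entropy is a state function; using a reversible isothermal path, ΔS_gas = nR ln(V₂/V₁) = 5.02 × 8.314 × ln(12.7/7.2) = 23.7 J/K.

ΔS_gas = 23.7 J/K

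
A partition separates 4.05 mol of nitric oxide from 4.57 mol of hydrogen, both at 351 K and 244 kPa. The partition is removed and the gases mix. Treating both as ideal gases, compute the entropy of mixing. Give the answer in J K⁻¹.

Mole fractions: x_A = 4.05/8.62 = 0.47, x_B = 0.53.
ΔS_mix = −R(n_A ln x_A + n_B ln x_B) = −8.314 × (4.05 ln 0.47 + 4.57 ln 0.53) = 49.5 J/K.

ΔS_mix = 49.5 J/K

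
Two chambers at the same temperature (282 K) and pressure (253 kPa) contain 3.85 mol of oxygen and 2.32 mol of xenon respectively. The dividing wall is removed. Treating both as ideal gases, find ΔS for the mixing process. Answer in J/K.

Mole fractions: x_A = 3.85/6.17 = 0.624, x_B = 0.376.
ΔS_mix = −R(n_A ln x_A + n_B ln x_B) = −8.314 × (3.85 ln 0.624 + 2.32 ln 0.376) = 34 J/K.

ΔS_mix = 34 J/K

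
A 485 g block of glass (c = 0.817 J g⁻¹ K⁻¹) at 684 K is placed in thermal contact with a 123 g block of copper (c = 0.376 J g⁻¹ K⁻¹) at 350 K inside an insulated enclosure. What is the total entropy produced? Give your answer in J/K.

Energy balance: T_f = (m₁c₁T₁ + m₂c₂T₂)/(m₁c₁ + m₂c₂) = 649.09 K.
ΔS₁ = m₁c₁ ln(T_f/T₁) = 396.245 × ln(649.09/684) = -20.757 J/K.
ΔS₂ = m₂c₂ ln(T_f/T₂) = 46.248 × ln(649.09/350) = 28.565 J/K.
ΔS_total = -20.757 + 28.565 = 7.81 J/K.

ΔS_total = 7.81 J/K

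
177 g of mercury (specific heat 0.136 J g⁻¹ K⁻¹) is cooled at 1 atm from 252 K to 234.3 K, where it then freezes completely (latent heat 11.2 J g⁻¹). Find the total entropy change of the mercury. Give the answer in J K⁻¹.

ΔS = -10.2 J/K

Cooling step: ΔS₁ = m c ln(T_tr/T_i) = 177 × 0.136 × ln(234.3/252) = -1.753 J/K.
Phase change: ΔS₂ = −mL/T_tr = −177 × 11.2 / 234.3 = -8.461 J/K.
ΔS_total = (-1.753) + (-8.461) = -10.2 J/K.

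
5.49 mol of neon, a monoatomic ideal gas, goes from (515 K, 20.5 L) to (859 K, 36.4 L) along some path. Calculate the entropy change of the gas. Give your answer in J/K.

ΔS = 61.2 J/K

Entropy is a state function: ΔS = nC_V ln(T₂/T₁) + nR ln(V₂/V₁), with C_V = 3R/2 = 12.47 J mol⁻¹ K⁻¹ for a monoatomic ideal gas.
ΔS = 5.49 × [12.47 × ln(859/515) + 8.314 × ln(36.4/20.5)] = 61.2 J/K.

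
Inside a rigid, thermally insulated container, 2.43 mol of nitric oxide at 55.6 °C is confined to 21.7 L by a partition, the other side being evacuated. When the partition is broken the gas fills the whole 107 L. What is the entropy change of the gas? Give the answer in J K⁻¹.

ΔS_gas = 32.2 J/K

No heat is exchanged and no work is done, so the ideal-gas temperature stays constant.
Entropy is a state function; using a reversible isothermal path, ΔS_gas = nR ln(V₂/V₁) = 2.43 × 8.314 × ln(107/21.7) = 32.2 J/K.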